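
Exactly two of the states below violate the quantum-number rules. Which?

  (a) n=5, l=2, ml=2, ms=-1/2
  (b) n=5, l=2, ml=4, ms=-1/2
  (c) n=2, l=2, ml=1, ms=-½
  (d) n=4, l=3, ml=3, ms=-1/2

(b) and (c)

(b) has |ml| = 4 > l = 2, violating −l ≤ ml ≤ l.
(c) has l = 2 ≥ n = 2, violating 0 ≤ l ≤ n−1.
The remaining sets (a), (d) satisfy all four rules.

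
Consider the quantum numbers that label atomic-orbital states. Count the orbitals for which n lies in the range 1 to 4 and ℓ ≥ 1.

26

For each n in the range, tally the orbitals obeying ℓ ≥ 1:
n=2 → 3; n=3 → 8; n=4 → 15.
Total orbitals: 3 + 8 + 15 = 26.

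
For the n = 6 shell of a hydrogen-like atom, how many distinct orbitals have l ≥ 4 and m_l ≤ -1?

With n = 6 the allowed l are 0, 1, …, 5.
Contributions: l=4 → 4; l=5 → 5.
Total orbitals: 4 + 5 = 9.

9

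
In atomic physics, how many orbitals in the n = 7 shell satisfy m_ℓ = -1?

6

Contributions: ℓ=1 → 1; ℓ=2 → 1; ℓ=3 → 1; ℓ=4 → 1; ℓ=5 → 1; ℓ=6 → 1.
Total orbitals: 1 + 1 + 1 + 1 + 1 + 1 = 6.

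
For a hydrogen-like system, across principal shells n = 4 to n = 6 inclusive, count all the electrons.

Shell n has n² orbitals: 4²=16 + 5²=25 + 6²=36 = 77 orbitals.
Two spin states per orbital: 2 × 77 = 154 electrons.

154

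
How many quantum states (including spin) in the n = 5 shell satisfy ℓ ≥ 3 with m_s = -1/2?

16

Go through ℓ = 0, …, 4 (the values permitted for n = 5).
The (ℓ, m_ℓ) pairs meeting ℓ ≥ 3 give: ℓ=3 → 7; ℓ=4 → 9.
Orbitals: 7 + 9 = 16. With m_s fixed to a single value there is one state per orbital, giving 16 states.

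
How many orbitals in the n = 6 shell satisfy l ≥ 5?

11

Go through l = 0, …, 5 (the values permitted for n = 6).
Contributions: l=5 → 11.
Total orbitals: 11.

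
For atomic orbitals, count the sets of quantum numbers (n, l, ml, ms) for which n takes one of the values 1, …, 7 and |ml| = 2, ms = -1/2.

Go shell by shell, enumerating (l, ml) with |ml| = 2:
n=3 → 2; n=4 → 4; n=5 → 6; n=6 → 8; n=7 → 10.
Orbitals: 2 + 4 + 6 + 8 + 10 = 30. With ms fixed to -1/2 there is one state per orbital, so 30 states.

30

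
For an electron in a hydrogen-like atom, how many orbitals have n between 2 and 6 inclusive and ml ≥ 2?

Per-shell orbital counts meeting the constraint:
n=3 → 1; n=4 → 3; n=5 → 6; n=6 → 10.
Total orbitals: 1 + 3 + 6 + 10 = 20.

20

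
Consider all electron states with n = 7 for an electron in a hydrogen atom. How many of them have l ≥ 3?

For n = 7, l ranges over 0 … 6.
Per l-value: l=3 → 7; l=4 → 9; l=5 → 11; l=6 → 13.
Orbitals: 7 + 9 + 11 + 13 = 40. Each orbital carries two spin states, so 40 × 2 = 80 states.

80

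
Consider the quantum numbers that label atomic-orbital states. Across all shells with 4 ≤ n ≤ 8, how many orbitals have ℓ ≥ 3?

Go shell by shell, enumerating (ℓ, m_ℓ) with ℓ ≥ 3:
n=4 → 7; n=5 → 16; n=6 → 27; n=7 → 40; n=8 → 55.
Total orbitals: 7 + 16 + 27 + 40 + 55 = 145.

145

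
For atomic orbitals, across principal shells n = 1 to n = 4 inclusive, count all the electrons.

60

Shell n has n² orbitals: 1²=1 + 2²=4 + 3²=9 + 4²=16 = 30 orbitals.
Two spin states per orbital: 2 × 30 = 60 electrons.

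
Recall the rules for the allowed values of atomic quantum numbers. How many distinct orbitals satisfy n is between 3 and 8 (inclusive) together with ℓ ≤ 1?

24

Go shell by shell, enumerating (ℓ, m_ℓ) with ℓ ≤ 1:
n=3 → 4; n=4 → 4; n=5 → 4; n=6 → 4; n=7 → 4; n=8 → 4.
Total orbitals: 4 + 4 + 4 + 4 + 4 + 4 = 24.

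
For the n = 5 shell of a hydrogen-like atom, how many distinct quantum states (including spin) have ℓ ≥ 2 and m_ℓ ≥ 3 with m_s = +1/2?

3

With n = 5 the allowed ℓ are 0, 1, …, 4.
The (ℓ, m_ℓ) pairs meeting ℓ ≥ 2 and m_ℓ ≥ 3 give: ℓ=3 → 1; ℓ=4 → 2.
Orbitals: 1 + 2 = 3. With m_s fixed to a single value there is one state per orbital, giving 3 states.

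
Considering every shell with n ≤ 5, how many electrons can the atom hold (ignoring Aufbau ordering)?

Total orbitals = 1² + 2² + 3² + 4² + 5² = 55. Doubling for spin gives 110 electrons.

110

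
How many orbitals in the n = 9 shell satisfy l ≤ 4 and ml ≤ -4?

1

The n = 9 shell has l = 0 through 8; check each.
Contributions: l=4 → 1.
Total orbitals: 1.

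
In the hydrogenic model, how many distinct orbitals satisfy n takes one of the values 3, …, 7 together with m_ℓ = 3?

For each n in the range, tally the orbitals obeying m_ℓ = 3:
n=4 → 1; n=5 → 2; n=6 → 3; n=7 → 4.
Total orbitals: 1 + 2 + 3 + 4 = 10.

10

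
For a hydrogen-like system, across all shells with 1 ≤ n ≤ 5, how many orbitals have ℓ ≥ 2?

Treat each shell separately and count matching orbitals:
n=3 → 5; n=4 → 12; n=5 → 21.
Total orbitals: 5 + 12 + 21 = 38.

38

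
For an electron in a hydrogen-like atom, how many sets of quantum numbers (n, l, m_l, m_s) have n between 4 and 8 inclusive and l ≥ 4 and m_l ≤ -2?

Per-shell orbital counts meeting the constraint:
n=5 → 3; n=6 → 7; n=7 → 12; n=8 → 18.
Orbitals: 3 + 7 + 12 + 18 = 40. Including both spin states (m_s = ±1/2) gives 2 × 40 = 80 states.

80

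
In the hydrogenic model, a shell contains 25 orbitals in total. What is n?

n = 5

n² = 25 ⇒ n = 5.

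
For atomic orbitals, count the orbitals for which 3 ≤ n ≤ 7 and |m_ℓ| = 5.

6

Count contributing orbitals for each principal shell:
n=6 → 2; n=7 → 4.
Total orbitals: 2 + 4 = 6.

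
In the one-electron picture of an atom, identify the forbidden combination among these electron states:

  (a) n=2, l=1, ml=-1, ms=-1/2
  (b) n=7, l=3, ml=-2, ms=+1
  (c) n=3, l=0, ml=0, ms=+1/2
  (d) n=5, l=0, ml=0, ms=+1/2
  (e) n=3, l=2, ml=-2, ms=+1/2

(b) has ms = +1, but an electron's spin must be ±1/2.
The remaining sets (a), (c), (d), (e) satisfy all four rules.

(b)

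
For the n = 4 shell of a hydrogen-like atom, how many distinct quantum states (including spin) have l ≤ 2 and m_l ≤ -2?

Go through l = 0, …, 3 (the values permitted for n = 4).
Per l-value: l=2 → 1.
Orbitals: 1. Each orbital carries two spin states, so 1 × 2 = 2 states.

2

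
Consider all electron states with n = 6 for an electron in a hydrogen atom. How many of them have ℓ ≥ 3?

54

With n = 6 the allowed ℓ are 0, 1, …, 5.
Orbitals with ℓ ≥ 3, by ℓ: ℓ=3 → 7; ℓ=4 → 9; ℓ=5 → 11.
Orbitals: 7 + 9 + 11 = 27. Each orbital carries two spin states, so 27 × 2 = 54 states.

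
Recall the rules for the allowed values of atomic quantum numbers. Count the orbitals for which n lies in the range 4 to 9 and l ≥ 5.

130

Count contributing orbitals for each principal shell:
n=6 → 11; n=7 → 24; n=8 → 39; n=9 → 56.
Total orbitals: 11 + 24 + 39 + 56 = 130.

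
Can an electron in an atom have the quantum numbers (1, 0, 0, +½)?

Allowed

n = 1 is a positive integer. l = 0 satisfies 0 ≤ l ≤ n−1 = 0. ml = 0 lies in the range −l … +l (here 0). ms = +1/2 is one of ±1/2.
All four constraints are satisfied.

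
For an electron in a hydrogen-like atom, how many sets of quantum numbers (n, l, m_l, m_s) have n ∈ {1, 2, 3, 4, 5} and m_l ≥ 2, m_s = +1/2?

Per-shell orbital counts meeting the constraint:
n=3 → 1; n=4 → 3; n=5 → 6.
Orbitals: 1 + 3 + 6 = 10. With m_s fixed to +1/2 there is one state per orbital, so 10 states.

10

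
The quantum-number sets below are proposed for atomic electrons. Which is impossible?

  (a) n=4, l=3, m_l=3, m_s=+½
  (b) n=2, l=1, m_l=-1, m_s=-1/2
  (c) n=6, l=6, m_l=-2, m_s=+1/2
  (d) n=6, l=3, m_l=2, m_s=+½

(c) has l = 6 ≥ n = 6, violating 0 ≤ l ≤ n−1.
The remaining sets (a), (b), (d) satisfy all four rules.

(c)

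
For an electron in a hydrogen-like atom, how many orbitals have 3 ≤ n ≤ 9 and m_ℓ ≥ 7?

4

Go shell by shell, enumerating (ℓ, m_ℓ) with m_ℓ ≥ 7:
n=8 → 1; n=9 → 3.
Total orbitals: 1 + 3 = 4.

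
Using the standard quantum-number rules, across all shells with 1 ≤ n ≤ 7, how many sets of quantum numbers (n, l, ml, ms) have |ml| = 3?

Go shell by shell, enumerating (l, ml) with |ml| = 3:
n=4 → 2; n=5 → 4; n=6 → 6; n=7 → 8.
Orbitals: 2 + 4 + 6 + 8 = 20. Including both spin states (ms = ±1/2) gives 2 × 20 = 40 states.

40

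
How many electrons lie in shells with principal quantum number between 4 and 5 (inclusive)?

Shell n has n² orbitals: 4²=16 + 5²=25 = 41 orbitals.
Two spin states per orbital: 2 × 41 = 82 electrons.

82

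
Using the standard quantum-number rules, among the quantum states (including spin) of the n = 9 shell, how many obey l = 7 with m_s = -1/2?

Contributions: l=7 → 15.
Orbitals: 15. With m_s fixed to a single value there is one state per orbital, giving 15 states.

15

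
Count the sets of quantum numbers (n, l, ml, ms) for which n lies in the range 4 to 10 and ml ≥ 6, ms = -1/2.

20

Go shell by shell, enumerating (l, ml) with ml ≥ 6:
n=7 → 1; n=8 → 3; n=9 → 6; n=10 → 10.
Orbitals: 1 + 3 + 6 + 10 = 20. With ms fixed to -1/2 there is one state per orbital, so 20 states.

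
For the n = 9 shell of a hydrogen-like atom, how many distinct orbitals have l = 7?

15

Go through l = 0, …, 8 (the values permitted for n = 9).
Contributions: l=7 → 15.
Total orbitals: 15.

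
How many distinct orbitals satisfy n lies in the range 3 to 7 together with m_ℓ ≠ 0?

110

Per-shell orbital counts meeting the constraint:
n=3 → 6; n=4 → 12; n=5 → 20; n=6 → 30; n=7 → 42.
Total orbitals: 6 + 12 + 20 + 30 + 42 = 110.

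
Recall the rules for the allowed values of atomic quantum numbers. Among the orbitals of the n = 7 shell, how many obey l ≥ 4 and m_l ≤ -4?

Contributions: l=4 → 1; l=5 → 2; l=6 → 3.
Total orbitals: 1 + 2 + 3 = 6.

6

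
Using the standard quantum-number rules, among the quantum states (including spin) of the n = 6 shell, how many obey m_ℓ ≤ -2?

20

For n = 6, ℓ ranges over 0 … 5.
Orbitals with m_ℓ ≤ -2, by ℓ: ℓ=2 → 1; ℓ=3 → 2; ℓ=4 → 3; ℓ=5 → 4.
Orbitals: 1 + 2 + 3 + 4 = 10. Each orbital carries two spin states, so 10 × 2 = 20 states.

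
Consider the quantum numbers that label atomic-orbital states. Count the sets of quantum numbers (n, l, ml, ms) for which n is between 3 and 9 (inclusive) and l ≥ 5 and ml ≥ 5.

Count contributing orbitals for each principal shell:
n=6 → 1; n=7 → 3; n=8 → 6; n=9 → 10.
Orbitals: 1 + 3 + 6 + 10 = 20. Including both spin states (ms = ±1/2) gives 2 × 20 = 40 states.

40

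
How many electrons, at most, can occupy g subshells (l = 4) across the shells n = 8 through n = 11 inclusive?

72

A g subshell (l = 4) exists for every n ≥ 5, so shells n = 8, 9, 10, 11 each contribute one — 4 subshells.
Since each g subshell holds 2(2·4+1) = 18 electrons, the total is 4 × 18 = 72.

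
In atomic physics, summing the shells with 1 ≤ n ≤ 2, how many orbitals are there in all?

5

Shell n has n² orbitals: 1²=1 + 2²=4 = 5 orbitals.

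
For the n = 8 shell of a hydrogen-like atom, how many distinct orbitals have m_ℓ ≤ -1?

28

Go through ℓ = 0, …, 7 (the values permitted for n = 8).
Orbitals with m_ℓ ≤ -1, by ℓ: ℓ=1 → 1; ℓ=2 → 2; ℓ=3 → 3; ℓ=4 → 4; ℓ=5 → 5; ℓ=6 → 6; ℓ=7 → 7.
Total orbitals: 1 + 2 + 3 + 4 + 5 + 6 + 7 = 28.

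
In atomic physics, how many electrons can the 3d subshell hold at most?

A subshell with l = 2 has 2l+1 = 5 orbitals, each holding 2 electrons (spin ±1/2), so 5 × 2 = 10.

10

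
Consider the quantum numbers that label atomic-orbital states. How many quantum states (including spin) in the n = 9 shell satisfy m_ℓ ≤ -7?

Go through ℓ = 0, …, 8 (the values permitted for n = 9).
Per ℓ-value: ℓ=7 → 1; ℓ=8 → 2.
Orbitals: 1 + 2 = 3. Each orbital carries two spin states, so 3 × 2 = 6 states.

6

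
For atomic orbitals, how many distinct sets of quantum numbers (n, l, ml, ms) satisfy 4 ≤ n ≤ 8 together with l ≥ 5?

148

Per-shell orbital counts meeting the constraint:
n=6 → 11; n=7 → 24; n=8 → 39.
Orbitals: 11 + 24 + 39 = 74. Including both spin states (ms = ±1/2) gives 2 × 74 = 148 states.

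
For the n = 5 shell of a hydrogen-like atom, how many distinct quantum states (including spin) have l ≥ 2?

The n = 5 shell has l = 0 through 4; check each.
The (l, m_l) pairs meeting l ≥ 2 give: l=2 → 5; l=3 → 7; l=4 → 9.
Orbitals: 5 + 7 + 9 = 21. Each orbital carries two spin states, so 21 × 2 = 42 states.

42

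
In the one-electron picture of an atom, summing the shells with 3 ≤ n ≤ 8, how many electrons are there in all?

398

Shell n has n² orbitals: 3²=9 + 4²=16 + 5²=25 + 6²=36 + 7²=49 + 8²=64 = 199 orbitals.
Two spin states per orbital: 2 × 199 = 398 electrons.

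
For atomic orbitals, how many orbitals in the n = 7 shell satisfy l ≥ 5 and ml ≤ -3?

7

Contributions: l=5 → 3; l=6 → 4.
Total orbitals: 3 + 4 = 7.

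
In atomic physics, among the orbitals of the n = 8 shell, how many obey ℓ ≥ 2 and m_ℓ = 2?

Orbitals with ℓ ≥ 2 and m_ℓ = 2, by ℓ: ℓ=2 → 1; ℓ=3 → 1; ℓ=4 → 1; ℓ=5 → 1; ℓ=6 → 1; ℓ=7 → 1.
Total orbitals: 1 + 1 + 1 + 1 + 1 + 1 = 6.

6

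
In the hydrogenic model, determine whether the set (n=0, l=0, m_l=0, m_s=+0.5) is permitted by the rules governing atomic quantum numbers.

The principal quantum number must be a positive integer (n ≥ 1), but here n = 0.

Invalid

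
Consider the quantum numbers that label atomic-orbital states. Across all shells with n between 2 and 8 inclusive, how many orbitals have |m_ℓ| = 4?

Go shell by shell, enumerating (ℓ, m_ℓ) with |m_ℓ| = 4:
n=5 → 2; n=6 → 4; n=7 → 6; n=8 → 8.
Total orbitals: 2 + 4 + 6 + 8 = 20.

20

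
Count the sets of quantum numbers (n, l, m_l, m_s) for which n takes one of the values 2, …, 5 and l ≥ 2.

Go shell by shell, enumerating (l, m_l) with l ≥ 2:
n=3 → 5; n=4 → 12; n=5 → 21.
Orbitals: 5 + 12 + 21 = 38. Including both spin states (m_s = ±1/2) gives 2 × 38 = 76 states.

76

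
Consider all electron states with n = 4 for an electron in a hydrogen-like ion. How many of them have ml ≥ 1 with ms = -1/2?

6

For n = 4, l ranges over 0 … 3.
Orbitals with ml ≥ 1, by l: l=1 → 1; l=2 → 2; l=3 → 3.
Orbitals: 1 + 2 + 3 = 6. With ms fixed to a single value there is one state per orbital, giving 6 states.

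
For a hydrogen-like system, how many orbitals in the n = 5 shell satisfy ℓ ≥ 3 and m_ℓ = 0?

2

Go through ℓ = 0, …, 4 (the values permitted for n = 5).
Orbitals with ℓ ≥ 3 and m_ℓ = 0, by ℓ: ℓ=3 → 1; ℓ=4 → 1.
Total orbitals: 1 + 1 = 2.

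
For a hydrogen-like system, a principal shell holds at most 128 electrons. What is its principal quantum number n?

n = 8

2n² = 128 ⇒ n² = 64 ⇒ n = 8.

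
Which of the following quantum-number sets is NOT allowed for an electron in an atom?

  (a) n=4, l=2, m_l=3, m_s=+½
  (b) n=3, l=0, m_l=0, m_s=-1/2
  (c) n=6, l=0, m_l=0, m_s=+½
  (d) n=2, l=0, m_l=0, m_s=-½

(a) has |m_l| = 3 > l = 2, violating −l ≤ m_l ≤ l.
The remaining sets (b), (c), (d) satisfy all four rules.

(a)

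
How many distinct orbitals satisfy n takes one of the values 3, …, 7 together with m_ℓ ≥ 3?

Per-shell orbital counts meeting the constraint:
n=4 → 1; n=5 → 3; n=6 → 6; n=7 → 10.
Total orbitals: 1 + 3 + 6 + 10 = 20.

20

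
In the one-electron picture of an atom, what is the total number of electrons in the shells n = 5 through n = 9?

Shell n has n² orbitals: 5²=25 + 6²=36 + 7²=49 + 8²=64 + 9²=81 = 255 orbitals.
Two spin states per orbital: 2 × 255 = 510 electrons.

510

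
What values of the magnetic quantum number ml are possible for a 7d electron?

-2, -1, 0, 1, 2

The 7d subshell has l = 2, and ml takes every integer from −l to +l. With l = 2 that gives the 5 values -2, -1, 0, 1, 2.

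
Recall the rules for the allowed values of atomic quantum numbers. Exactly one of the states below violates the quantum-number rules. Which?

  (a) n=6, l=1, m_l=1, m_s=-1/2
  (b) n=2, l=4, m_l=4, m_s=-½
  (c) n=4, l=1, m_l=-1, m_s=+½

(b)

(b) has l = 4 ≥ n = 2, violating 0 ≤ l ≤ n−1.
The remaining sets (a), (c) satisfy all four rules.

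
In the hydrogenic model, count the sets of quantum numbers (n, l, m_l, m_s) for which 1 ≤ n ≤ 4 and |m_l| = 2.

Treat each shell separately and count matching orbitals:
n=3 → 2; n=4 → 4.
Orbitals: 2 + 4 = 6. Including both spin states (m_s = ±1/2) gives 2 × 6 = 12 states.

12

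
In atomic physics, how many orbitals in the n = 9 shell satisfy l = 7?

15

Go through l = 0, …, 8 (the values permitted for n = 9).
Contributions: l=7 → 15.
Total orbitals: 15.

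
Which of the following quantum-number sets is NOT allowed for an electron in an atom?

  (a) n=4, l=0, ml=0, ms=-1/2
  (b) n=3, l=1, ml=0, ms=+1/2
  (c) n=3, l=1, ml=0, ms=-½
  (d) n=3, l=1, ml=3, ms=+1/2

(d) has |ml| = 3 > l = 1, violating −l ≤ ml ≤ l.
The remaining sets (a), (b), (c) satisfy all four rules.

(d)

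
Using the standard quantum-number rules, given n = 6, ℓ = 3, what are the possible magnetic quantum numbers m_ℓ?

m_ℓ takes every integer from −ℓ to +ℓ. With ℓ = 3 that gives the 7 values -3, -2, -1, 0, 1, 2, 3.

-3, -2, -1, 0, 1, 2, 3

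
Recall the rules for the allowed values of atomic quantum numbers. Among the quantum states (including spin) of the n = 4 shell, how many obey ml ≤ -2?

6

Go through l = 0, …, 3 (the values permitted for n = 4).
The (l, ml) pairs meeting ml ≤ -2 give: l=2 → 1; l=3 → 2.
Orbitals: 1 + 2 = 3. Each orbital carries two spin states, so 3 × 2 = 6 states.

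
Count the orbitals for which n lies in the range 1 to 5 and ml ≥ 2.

10

Per-shell orbital counts meeting the constraint:
n=3 → 1; n=4 → 3; n=5 → 6.
Total orbitals: 1 + 3 + 6 = 10.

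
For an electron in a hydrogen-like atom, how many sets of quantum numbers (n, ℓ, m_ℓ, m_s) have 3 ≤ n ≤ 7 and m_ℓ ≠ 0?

220

Work shell by shell — for each n, count the (ℓ, m_ℓ) pairs that satisfy m_ℓ ≠ 0:
n=3 → 6; n=4 → 12; n=5 → 20; n=6 → 30; n=7 → 42.
Orbitals: 6 + 12 + 20 + 30 + 42 = 110. Including both spin states (m_s = ±1/2) gives 2 × 110 = 220 states.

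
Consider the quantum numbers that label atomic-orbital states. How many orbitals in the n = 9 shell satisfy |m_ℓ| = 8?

For n = 9, ℓ ranges over 0 … 8.
Orbitals with |m_ℓ| = 8, by ℓ: ℓ=8 → 2.
Total orbitals: 2.

2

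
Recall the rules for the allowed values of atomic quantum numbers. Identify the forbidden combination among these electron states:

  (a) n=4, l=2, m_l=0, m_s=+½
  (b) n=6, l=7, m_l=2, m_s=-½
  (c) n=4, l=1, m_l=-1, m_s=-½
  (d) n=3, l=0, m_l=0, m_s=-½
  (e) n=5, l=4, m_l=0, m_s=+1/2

(b)

(b) has l = 7 ≥ n = 6, violating 0 ≤ l ≤ n−1.
The remaining sets (a), (c), (d), (e) satisfy all four rules.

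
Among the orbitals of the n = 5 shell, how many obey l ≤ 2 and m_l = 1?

Contributions: l=1 → 1; l=2 → 1.
Total orbitals: 1 + 1 = 2.

2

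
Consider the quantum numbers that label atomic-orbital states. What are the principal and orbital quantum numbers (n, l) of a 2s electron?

The leading integer gives n = 2; the letter 's' means l = 0.

n = 2, l = 0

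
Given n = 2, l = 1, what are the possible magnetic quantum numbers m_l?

-1, 0, 1

m_l takes every integer from −l to +l. With l = 1 that gives the 3 values -1, 0, 1.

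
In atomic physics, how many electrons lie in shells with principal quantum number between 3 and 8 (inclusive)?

398

Shell n has n² orbitals: 3²=9 + 4²=16 + 5²=25 + 6²=36 + 7²=49 + 8²=64 = 199 orbitals.
Two spin states per orbital: 2 × 199 = 398 electrons.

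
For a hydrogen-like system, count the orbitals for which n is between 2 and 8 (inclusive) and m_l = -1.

Treat each shell separately and count matching orbitals:
n=2 → 1; n=3 → 2; n=4 → 3; n=5 → 4; n=6 → 5; n=7 → 6; n=8 → 7.
Total orbitals: 1 + 2 + 3 + 4 + 5 + 6 + 7 = 28.

28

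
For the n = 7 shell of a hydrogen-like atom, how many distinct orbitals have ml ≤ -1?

21

Go through l = 0, …, 6 (the values permitted for n = 7).
Orbitals with ml ≤ -1, by l: l=1 → 1; l=2 → 2; l=3 → 3; l=4 → 4; l=5 → 5; l=6 → 6.
Total orbitals: 1 + 2 + 3 + 4 + 5 + 6 = 21.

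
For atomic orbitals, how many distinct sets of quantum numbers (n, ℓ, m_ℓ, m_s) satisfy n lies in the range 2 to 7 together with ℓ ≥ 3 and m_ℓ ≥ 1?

For each n in the range, tally the orbitals obeying ℓ ≥ 3 and m_ℓ ≥ 1:
n=4 → 3; n=5 → 7; n=6 → 12; n=7 → 18.
Orbitals: 3 + 7 + 12 + 18 = 40. Including both spin states (m_s = ±1/2) gives 2 × 40 = 80 states.

80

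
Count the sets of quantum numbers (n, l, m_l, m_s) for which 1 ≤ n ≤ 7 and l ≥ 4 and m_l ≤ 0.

68

Treat each shell separately and count matching orbitals:
n=5 → 5; n=6 → 11; n=7 → 18.
Orbitals: 5 + 11 + 18 = 34. Including both spin states (m_s = ±1/2) gives 2 × 34 = 68 states.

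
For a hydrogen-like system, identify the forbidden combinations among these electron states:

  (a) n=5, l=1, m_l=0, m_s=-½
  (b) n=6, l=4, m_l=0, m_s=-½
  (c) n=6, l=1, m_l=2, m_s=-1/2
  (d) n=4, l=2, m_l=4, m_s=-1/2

(c) has |m_l| = 2 > l = 1, violating −l ≤ m_l ≤ l.
(d) has |m_l| = 4 > l = 2, violating −l ≤ m_l ≤ l.
The remaining sets (a), (b) satisfy all four rules.

(c) and (d)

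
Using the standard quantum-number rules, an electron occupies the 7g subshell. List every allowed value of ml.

-4, -3, -2, -1, 0, 1, 2, 3, 4

The 7g subshell has l = 4, and ml takes every integer from −l to +l. With l = 4 that gives the 9 values -4, -3, -2, -1, 0, 1, 2, 3, 4.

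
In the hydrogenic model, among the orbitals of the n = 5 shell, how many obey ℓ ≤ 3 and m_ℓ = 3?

Go through ℓ = 0, …, 4 (the values permitted for n = 5).
Orbitals with ℓ ≤ 3 and m_ℓ = 3, by ℓ: ℓ=3 → 1.
Total orbitals: 1.

1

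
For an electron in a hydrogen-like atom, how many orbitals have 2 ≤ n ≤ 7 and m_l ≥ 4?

10

Count contributing orbitals for each principal shell:
n=5 → 1; n=6 → 3; n=7 → 6.
Total orbitals: 1 + 3 + 6 = 10.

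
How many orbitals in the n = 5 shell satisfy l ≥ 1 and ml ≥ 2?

Go through l = 0, …, 4 (the values permitted for n = 5).
The (l, ml) pairs meeting l ≥ 1 and ml ≥ 2 give: l=2 → 1; l=3 → 2; l=4 → 3.
Total orbitals: 1 + 2 + 3 = 6.

6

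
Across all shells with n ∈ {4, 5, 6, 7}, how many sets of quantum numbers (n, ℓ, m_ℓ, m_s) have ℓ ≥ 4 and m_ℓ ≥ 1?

For each n in the range, tally the orbitals obeying ℓ ≥ 4 and m_ℓ ≥ 1:
n=5 → 4; n=6 → 9; n=7 → 15.
Orbitals: 4 + 9 + 15 = 28. Including both spin states (m_s = ±1/2) gives 2 × 28 = 56 states.

56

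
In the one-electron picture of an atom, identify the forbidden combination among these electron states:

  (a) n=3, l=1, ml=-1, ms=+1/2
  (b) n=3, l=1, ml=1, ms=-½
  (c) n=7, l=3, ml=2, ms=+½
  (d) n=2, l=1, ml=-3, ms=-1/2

(d)

(d) has |ml| = 3 > l = 1, violating −l ≤ ml ≤ l.
The remaining sets (a), (b), (c) satisfy all four rules.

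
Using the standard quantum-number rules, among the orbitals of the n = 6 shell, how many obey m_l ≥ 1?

With n = 6 the allowed l are 0, 1, …, 5.
The (l, m_l) pairs meeting m_l ≥ 1 give: l=1 → 1; l=2 → 2; l=3 → 3; l=4 → 4; l=5 → 5.
Total orbitals: 1 + 2 + 3 + 4 + 5 = 15.

15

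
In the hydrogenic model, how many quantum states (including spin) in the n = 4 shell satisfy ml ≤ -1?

12

The n = 4 shell has l = 0 through 3; check each.
Contributions: l=1 → 1; l=2 → 2; l=3 → 3.
Orbitals: 1 + 2 + 3 = 6. Each orbital carries two spin states, so 6 × 2 = 12 states.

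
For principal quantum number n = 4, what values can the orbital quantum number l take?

l is an integer with 0 ≤ l ≤ n−1, so for n = 4: l = 0, 1, 2, 3.

0, 1, 2, 3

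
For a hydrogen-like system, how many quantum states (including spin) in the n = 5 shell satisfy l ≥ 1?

With n = 5 the allowed l are 0, 1, …, 4.
Per l-value: l=1 → 3; l=2 → 5; l=3 → 7; l=4 → 9.
Orbitals: 3 + 5 + 7 + 9 = 24. Each orbital carries two spin states, so 24 × 2 = 48 states.

48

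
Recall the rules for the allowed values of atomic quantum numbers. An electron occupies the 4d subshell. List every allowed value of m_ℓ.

The 4d subshell has ℓ = 2, and m_ℓ takes every integer from −ℓ to +ℓ. With ℓ = 2 that gives the 5 values -2, -1, 0, 1, 2.

-2, -1, 0, 1, 2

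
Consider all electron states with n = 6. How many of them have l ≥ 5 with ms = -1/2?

11

With n = 6 the allowed l are 0, 1, …, 5.
Per l-value: l=5 → 11.
Orbitals: 11. With ms fixed to a single value there is one state per orbital, giving 11 states.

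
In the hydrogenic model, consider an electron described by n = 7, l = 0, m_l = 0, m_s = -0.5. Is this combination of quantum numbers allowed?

Allowed

n = 7 is a positive integer. l = 0 satisfies 0 ≤ l ≤ n−1 = 6. m_l = 0 lies in the range −l … +l (here 0). m_s = -1/2 is one of ±1/2.
All four constraints are satisfied.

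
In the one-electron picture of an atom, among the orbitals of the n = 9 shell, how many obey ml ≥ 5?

The n = 9 shell has l = 0 through 8; check each.
The (l, ml) pairs meeting ml ≥ 5 give: l=5 → 1; l=6 → 2; l=7 → 3; l=8 → 4.
Total orbitals: 1 + 2 + 3 + 4 = 10.

10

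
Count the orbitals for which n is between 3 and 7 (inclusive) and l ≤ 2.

For each n in the range, tally the orbitals obeying l ≤ 2:
n=3 → 9; n=4 → 9; n=5 → 9; n=6 → 9; n=7 → 9.
Total orbitals: 9 + 9 + 9 + 9 + 9 = 45.

45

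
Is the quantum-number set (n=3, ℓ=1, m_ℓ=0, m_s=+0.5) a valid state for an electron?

Yes

n = 3 is a positive integer. ℓ = 1 satisfies 0 ≤ ℓ ≤ n−1 = 2. m_ℓ = 0 lies in the range −ℓ … +ℓ (here −1 … 1). m_s = +1/2 is one of ±1/2.
All four constraints are satisfied.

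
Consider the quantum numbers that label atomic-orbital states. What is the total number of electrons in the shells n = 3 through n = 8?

398

Shell n has n² orbitals: 3²=9 + 4²=16 + 5²=25 + 6²=36 + 7²=49 + 8²=64 = 199 orbitals.
Two spin states per orbital: 2 × 199 = 398 electrons.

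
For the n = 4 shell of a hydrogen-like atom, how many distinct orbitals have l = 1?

The n = 4 shell has l = 0 through 3; check each.
The (l, ml) pairs meeting l = 1 give: l=1 → 3.
Total orbitals: 3.

3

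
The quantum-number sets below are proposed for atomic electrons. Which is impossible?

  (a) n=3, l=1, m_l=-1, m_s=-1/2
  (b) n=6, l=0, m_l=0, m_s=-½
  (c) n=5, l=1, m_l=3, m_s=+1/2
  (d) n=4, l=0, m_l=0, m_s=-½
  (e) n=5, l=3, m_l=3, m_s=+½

(c)

(c) has |m_l| = 3 > l = 1, violating −l ≤ m_l ≤ l.
The remaining sets (a), (b), (d), (e) satisfy all four rules.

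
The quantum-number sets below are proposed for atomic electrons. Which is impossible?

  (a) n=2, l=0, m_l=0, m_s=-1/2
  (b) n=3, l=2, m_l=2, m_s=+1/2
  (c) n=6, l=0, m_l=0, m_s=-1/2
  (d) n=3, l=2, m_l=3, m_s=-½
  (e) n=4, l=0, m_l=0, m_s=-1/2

(d)

(d) has |m_l| = 3 > l = 2, violating −l ≤ m_l ≤ l.
The remaining sets (a), (b), (c), (e) satisfy all four rules.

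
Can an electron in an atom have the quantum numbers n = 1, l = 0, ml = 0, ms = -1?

The spin quantum number for an electron can only be ms = +1/2 or −1/2; ms = -1 is not one of those.

Not allowed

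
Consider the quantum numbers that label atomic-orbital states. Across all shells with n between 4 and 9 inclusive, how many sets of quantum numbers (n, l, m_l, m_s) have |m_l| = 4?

60

For each n in the range, tally the orbitals obeying |m_l| = 4:
n=5 → 2; n=6 → 4; n=7 → 6; n=8 → 8; n=9 → 10.
Orbitals: 2 + 4 + 6 + 8 + 10 = 30. Including both spin states (m_s = ±1/2) gives 2 × 30 = 60 states.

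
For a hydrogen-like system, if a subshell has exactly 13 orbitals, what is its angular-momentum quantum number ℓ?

ℓ = 6 (i)

2ℓ+1 = 13 gives ℓ = 6.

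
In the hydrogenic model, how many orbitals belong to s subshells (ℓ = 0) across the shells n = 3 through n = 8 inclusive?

6

An s subshell (ℓ = 0) exists for every n ≥ 1, so shells n = 3, 4, 5, 6, 7, 8 each contribute one — 6 subshells.
Since each s subshell has 2·0+1 = 1 orbital, the total is 6 × 1 = 6.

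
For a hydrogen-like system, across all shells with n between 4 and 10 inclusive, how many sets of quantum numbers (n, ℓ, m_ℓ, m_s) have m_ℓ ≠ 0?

For each n in the range, tally the orbitals obeying m_ℓ ≠ 0:
n=4 → 12; n=5 → 20; n=6 → 30; n=7 → 42; n=8 → 56; n=9 → 72; n=10 → 90.
Orbitals: 12 + 20 + 30 + 42 + 56 + 72 + 90 = 322. Including both spin states (m_s = ±1/2) gives 2 × 322 = 644 states.

644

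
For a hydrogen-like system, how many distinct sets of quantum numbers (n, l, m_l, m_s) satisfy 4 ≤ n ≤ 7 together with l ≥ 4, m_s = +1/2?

For each n in the range, tally the orbitals obeying l ≥ 4:
n=5 → 9; n=6 → 20; n=7 → 33.
Orbitals: 9 + 20 + 33 = 62. With m_s fixed to +1/2 there is one state per orbital, so 62 states.

62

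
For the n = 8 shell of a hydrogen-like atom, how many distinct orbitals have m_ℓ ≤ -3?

With n = 8 the allowed ℓ are 0, 1, …, 7.
Orbitals with m_ℓ ≤ -3, by ℓ: ℓ=3 → 1; ℓ=4 → 2; ℓ=5 → 3; ℓ=6 → 4; ℓ=7 → 5.
Total orbitals: 1 + 2 + 3 + 4 + 5 = 15.

15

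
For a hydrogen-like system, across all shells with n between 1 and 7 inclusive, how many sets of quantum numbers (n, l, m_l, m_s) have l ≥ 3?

180

Per-shell orbital counts meeting the constraint:
n=4 → 7; n=5 → 16; n=6 → 27; n=7 → 40.
Orbitals: 7 + 16 + 27 + 40 = 90. Including both spin states (m_s = ±1/2) gives 2 × 90 = 180 states.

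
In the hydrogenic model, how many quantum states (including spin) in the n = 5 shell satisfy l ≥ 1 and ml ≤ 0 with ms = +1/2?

14

For n = 5, l ranges over 0 … 4.
The (l, ml) pairs meeting l ≥ 1 and ml ≤ 0 give: l=1 → 2; l=2 → 3; l=3 → 4; l=4 → 5.
Orbitals: 2 + 3 + 4 + 5 = 14. With ms fixed to a single value there is one state per orbital, giving 14 states.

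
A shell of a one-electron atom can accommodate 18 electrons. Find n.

2n² = 18 ⇒ n² = 9 ⇒ n = 3.

n = 3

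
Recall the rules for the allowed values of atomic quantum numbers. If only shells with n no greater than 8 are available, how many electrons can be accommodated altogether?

Total orbitals = 1² + 2² + 3² + 4² + 5² + 6² + 7² + 8² = 204. Doubling for spin gives 408 electrons.

408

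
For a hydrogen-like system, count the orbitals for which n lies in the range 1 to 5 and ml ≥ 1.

20

Per-shell orbital counts meeting the constraint:
n=2 → 1; n=3 → 3; n=4 → 6; n=5 → 10.
Total orbitals: 1 + 3 + 6 + 10 = 20.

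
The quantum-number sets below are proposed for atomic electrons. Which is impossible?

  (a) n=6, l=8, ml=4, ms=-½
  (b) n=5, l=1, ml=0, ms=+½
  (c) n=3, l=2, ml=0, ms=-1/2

(a) has l = 8 ≥ n = 6, violating 0 ≤ l ≤ n−1.
The remaining sets (b), (c) satisfy all four rules.

(a)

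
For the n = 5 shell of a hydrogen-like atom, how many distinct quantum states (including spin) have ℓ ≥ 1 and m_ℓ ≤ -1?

20

With n = 5 the allowed ℓ are 0, 1, …, 4.
Per ℓ-value: ℓ=1 → 1; ℓ=2 → 2; ℓ=3 → 3; ℓ=4 → 4.
Orbitals: 1 + 2 + 3 + 4 = 10. Each orbital carries two spin states, so 10 × 2 = 20 states.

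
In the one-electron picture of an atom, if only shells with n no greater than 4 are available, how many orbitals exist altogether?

30

Total orbitals = 1² + 2² + 3² + 4² = 30.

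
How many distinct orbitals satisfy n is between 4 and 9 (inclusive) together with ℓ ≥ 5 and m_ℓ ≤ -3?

40

Treat each shell separately and count matching orbitals:
n=6 → 3; n=7 → 7; n=8 → 12; n=9 → 18.
Total orbitals: 3 + 7 + 12 + 18 = 40.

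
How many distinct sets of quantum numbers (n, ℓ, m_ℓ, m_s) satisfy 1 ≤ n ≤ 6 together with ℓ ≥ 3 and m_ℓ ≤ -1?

44

Go shell by shell, enumerating (ℓ, m_ℓ) with ℓ ≥ 3 and m_ℓ ≤ -1:
n=4 → 3; n=5 → 7; n=6 → 12.
Orbitals: 3 + 7 + 12 = 22. Including both spin states (m_s = ±1/2) gives 2 × 22 = 44 states.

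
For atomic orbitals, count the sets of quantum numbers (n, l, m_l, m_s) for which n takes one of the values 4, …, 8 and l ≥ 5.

148

Go shell by shell, enumerating (l, m_l) with l ≥ 5:
n=6 → 11; n=7 → 24; n=8 → 39.
Orbitals: 11 + 24 + 39 = 74. Including both spin states (m_s = ±1/2) gives 2 × 74 = 148 states.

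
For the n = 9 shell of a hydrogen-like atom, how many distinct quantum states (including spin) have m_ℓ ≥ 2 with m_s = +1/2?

The n = 9 shell has ℓ = 0 through 8; check each.
Orbitals with m_ℓ ≥ 2, by ℓ: ℓ=2 → 1; ℓ=3 → 2; ℓ=4 → 3; ℓ=5 → 4; ℓ=6 → 5; ℓ=7 → 6; ℓ=8 → 7.
Orbitals: 1 + 2 + 3 + 4 + 5 + 6 + 7 = 28. With m_s fixed to a single value there is one state per orbital, giving 28 states.

28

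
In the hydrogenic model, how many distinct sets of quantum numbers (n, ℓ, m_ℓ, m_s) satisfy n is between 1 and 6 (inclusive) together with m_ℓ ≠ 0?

140

Per-shell orbital counts meeting the constraint:
n=2 → 2; n=3 → 6; n=4 → 12; n=5 → 20; n=6 → 30.
Orbitals: 2 + 6 + 12 + 20 + 30 = 70. Including both spin states (m_s = ±1/2) gives 2 × 70 = 140 states.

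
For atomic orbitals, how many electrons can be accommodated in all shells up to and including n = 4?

Total orbitals = 1² + 2² + 3² + 4² = 30. Doubling for spin gives 60 electrons.

60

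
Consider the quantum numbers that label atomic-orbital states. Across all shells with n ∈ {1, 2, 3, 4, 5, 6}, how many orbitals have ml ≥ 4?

Work shell by shell — for each n, count the (l, ml) pairs that satisfy ml ≥ 4:
n=5 → 1; n=6 → 3.
Total orbitals: 1 + 3 = 4.

4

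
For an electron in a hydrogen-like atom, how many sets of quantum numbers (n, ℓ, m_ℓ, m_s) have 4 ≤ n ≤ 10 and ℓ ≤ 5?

442

Work shell by shell — for each n, count the (ℓ, m_ℓ) pairs that satisfy ℓ ≤ 5:
n=4 → 16; n=5 → 25; n=6 → 36; n=7 → 36; n=8 → 36; n=9 → 36; n=10 → 36.
Orbitals: 16 + 25 + 36 + 36 + 36 + 36 + 36 = 221. Including both spin states (m_s = ±1/2) gives 2 × 221 = 442 states.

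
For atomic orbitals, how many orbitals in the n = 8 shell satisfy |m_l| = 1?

Go through l = 0, …, 7 (the values permitted for n = 8).
Per l-value: l=1 → 2; l=2 → 2; l=3 → 2; l=4 → 2; l=5 → 2; l=6 → 2; l=7 → 2.
Total orbitals: 2 + 2 + 2 + 2 + 2 + 2 + 2 = 14.

14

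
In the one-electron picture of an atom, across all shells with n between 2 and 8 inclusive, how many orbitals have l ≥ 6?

41

Count contributing orbitals for each principal shell:
n=7 → 13; n=8 → 28.
Total orbitals: 13 + 28 = 41.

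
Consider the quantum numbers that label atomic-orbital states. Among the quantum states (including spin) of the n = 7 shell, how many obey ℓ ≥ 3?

Per ℓ-value: ℓ=3 → 7; ℓ=4 → 9; ℓ=5 → 11; ℓ=6 → 13.
Orbitals: 7 + 9 + 11 + 13 = 40. Each orbital carries two spin states, so 40 × 2 = 80 states.

80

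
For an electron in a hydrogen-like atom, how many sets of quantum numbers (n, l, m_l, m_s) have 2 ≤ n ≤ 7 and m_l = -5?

6

Count contributing orbitals for each principal shell:
n=6 → 1; n=7 → 2.
Orbitals: 1 + 2 = 3. Including both spin states (m_s = ±1/2) gives 2 × 3 = 6 states.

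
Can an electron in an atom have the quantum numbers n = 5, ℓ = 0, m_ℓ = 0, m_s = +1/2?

Allowed

n = 5 is a positive integer. ℓ = 0 satisfies 0 ≤ ℓ ≤ n−1 = 4. m_ℓ = 0 lies in the range −ℓ … +ℓ (here 0). m_s = +1/2 is one of ±1/2.
All four constraints are satisfied.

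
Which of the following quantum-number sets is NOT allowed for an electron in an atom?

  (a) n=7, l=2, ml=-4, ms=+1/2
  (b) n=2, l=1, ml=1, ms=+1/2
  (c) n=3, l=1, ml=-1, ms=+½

(a)

(a) has |ml| = 4 > l = 2, violating −l ≤ ml ≤ l.
The remaining sets (b), (c) satisfy all four rules.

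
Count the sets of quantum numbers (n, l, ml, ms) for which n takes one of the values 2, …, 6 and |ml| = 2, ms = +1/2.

20

Work shell by shell — for each n, count the (l, ml) pairs that satisfy |ml| = 2:
n=3 → 2; n=4 → 4; n=5 → 6; n=6 → 8.
Orbitals: 2 + 4 + 6 + 8 = 20. With ms fixed to +1/2 there is one state per orbital, so 20 states.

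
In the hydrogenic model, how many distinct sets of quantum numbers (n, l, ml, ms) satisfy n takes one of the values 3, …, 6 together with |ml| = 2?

Per-shell orbital counts meeting the constraint:
n=3 → 2; n=4 → 4; n=5 → 6; n=6 → 8.
Orbitals: 2 + 4 + 6 + 8 = 20. Including both spin states (ms = ±1/2) gives 2 × 20 = 40 states.

40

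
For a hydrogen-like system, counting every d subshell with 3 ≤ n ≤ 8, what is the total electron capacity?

A d subshell (l = 2) exists for every n ≥ 3, so shells n = 3, 4, 5, 6, 7, 8 each contribute one — 6 subshells.
Since each d subshell holds 2(2·2+1) = 10 electrons, the total is 6 × 10 = 60.

60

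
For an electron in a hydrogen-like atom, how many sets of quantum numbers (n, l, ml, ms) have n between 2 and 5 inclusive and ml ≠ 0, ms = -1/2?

Go shell by shell, enumerating (l, ml) with ml ≠ 0:
n=2 → 2; n=3 → 6; n=4 → 12; n=5 → 20.
Orbitals: 2 + 6 + 12 + 20 = 40. With ms fixed to -1/2 there is one state per orbital, so 40 states.

40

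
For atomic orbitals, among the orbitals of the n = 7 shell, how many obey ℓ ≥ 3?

40

With n = 7 the allowed ℓ are 0, 1, …, 6.
Per ℓ-value: ℓ=3 → 7; ℓ=4 → 9; ℓ=5 → 11; ℓ=6 → 13.
Total orbitals: 7 + 9 + 11 + 13 = 40.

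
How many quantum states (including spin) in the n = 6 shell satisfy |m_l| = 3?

Go through l = 0, …, 5 (the values permitted for n = 6).
Orbitals with |m_l| = 3, by l: l=3 → 2; l=4 → 2; l=5 → 2.
Orbitals: 2 + 2 + 2 = 6. Each orbital carries two spin states, so 6 × 2 = 12 states.

12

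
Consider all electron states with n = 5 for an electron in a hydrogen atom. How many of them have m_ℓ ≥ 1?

20

With n = 5 the allowed ℓ are 0, 1, …, 4.
Per ℓ-value: ℓ=1 → 1; ℓ=2 → 2; ℓ=3 → 3; ℓ=4 → 4.
Orbitals: 1 + 2 + 3 + 4 = 10. Each orbital carries two spin states, so 10 × 2 = 20 states.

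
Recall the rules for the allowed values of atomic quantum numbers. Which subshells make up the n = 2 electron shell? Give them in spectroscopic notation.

For n = 2, l runs from 0 to 1. In spectroscopic notation l = 0,1,2,… ↔ s,p,d,f,g,h,i, so the subshells are 2s, 2p.

2s, 2p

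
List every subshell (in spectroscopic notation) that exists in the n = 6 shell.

For n = 6, l runs from 0 to 5. In spectroscopic notation l = 0,1,2,… ↔ s,p,d,f,g,h,i, so the subshells are 6s, 6p, 6d, 6f, 6g, 6h.

6s, 6p, 6d, 6f, 6g, 6h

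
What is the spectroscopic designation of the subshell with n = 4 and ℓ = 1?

4p

ℓ = 1 corresponds to the letter 'p', so the subshell is 4p.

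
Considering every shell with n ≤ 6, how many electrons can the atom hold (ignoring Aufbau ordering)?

182

Total orbitals = 1² + 2² + 3² + 4² + 5² + 6² = 91. Doubling for spin gives 182 electrons.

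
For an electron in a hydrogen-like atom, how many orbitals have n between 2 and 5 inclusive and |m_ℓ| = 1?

Per-shell orbital counts meeting the constraint:
n=2 → 2; n=3 → 4; n=4 → 6; n=5 → 8.
Total orbitals: 2 + 4 + 6 + 8 = 20.

20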